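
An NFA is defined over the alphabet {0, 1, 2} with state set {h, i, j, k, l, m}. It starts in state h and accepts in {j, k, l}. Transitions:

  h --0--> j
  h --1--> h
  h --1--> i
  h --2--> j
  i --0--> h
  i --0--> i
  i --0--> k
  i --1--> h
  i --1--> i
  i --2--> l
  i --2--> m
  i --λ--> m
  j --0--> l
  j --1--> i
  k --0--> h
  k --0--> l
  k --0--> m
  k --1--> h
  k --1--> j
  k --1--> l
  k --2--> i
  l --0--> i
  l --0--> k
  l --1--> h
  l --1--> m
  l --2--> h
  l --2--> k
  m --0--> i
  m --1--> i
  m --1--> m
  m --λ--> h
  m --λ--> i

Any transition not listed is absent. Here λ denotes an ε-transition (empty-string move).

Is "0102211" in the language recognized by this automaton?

Start in {h}.
Read '0': {h} → {j}.
Read '1': {j} → {h, i, m}.
Read '0': {h, i, m} → {h, i, j, k, m}.
Read '2': {h, i, j, k, m} → {h, i, j, l, m}.
Read '2': {h, i, j, l, m} → {h, i, j, k, l, m}.
Read '1': {h, i, j, k, l, m} → {h, i, j, l, m}.
Read '1': {h, i, j, l, m} → {h, i, m}.
The final set {h, i, m} contains no accepting state.

No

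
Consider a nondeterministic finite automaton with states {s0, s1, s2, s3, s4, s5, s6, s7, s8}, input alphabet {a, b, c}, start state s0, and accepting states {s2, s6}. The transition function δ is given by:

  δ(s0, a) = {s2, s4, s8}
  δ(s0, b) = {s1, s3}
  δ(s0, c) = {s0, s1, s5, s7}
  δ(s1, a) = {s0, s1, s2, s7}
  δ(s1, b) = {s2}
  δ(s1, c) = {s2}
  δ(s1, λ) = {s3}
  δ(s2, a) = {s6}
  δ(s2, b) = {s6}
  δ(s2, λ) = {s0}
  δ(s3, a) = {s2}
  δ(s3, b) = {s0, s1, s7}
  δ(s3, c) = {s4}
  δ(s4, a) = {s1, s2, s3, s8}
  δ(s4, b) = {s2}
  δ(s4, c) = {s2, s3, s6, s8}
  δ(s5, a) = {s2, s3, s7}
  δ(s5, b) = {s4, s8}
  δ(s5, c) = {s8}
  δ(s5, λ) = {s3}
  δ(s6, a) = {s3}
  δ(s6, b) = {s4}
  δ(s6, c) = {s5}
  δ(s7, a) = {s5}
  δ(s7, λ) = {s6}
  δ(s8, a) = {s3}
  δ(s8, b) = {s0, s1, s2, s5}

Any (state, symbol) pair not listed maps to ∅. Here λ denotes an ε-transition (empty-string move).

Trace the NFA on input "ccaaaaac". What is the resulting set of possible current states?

{s0, s1, s2, s3, s4, s5, s6, s7, s8}

Start in {s0}.
Read 'c': {s0} → {s0, s1, s3, s5, s6, s7}.
Read 'c': {s0, s1, s3, s5, s6, s7} → {s0, s1, s2, s3, s4, s5, s6, s7, s8}.
Read 'a': {s0, s1, s2, s3, s4, s5, s6, s7, s8} → {s0, s1, s2, s3, s4, s5, s6, s7, s8}.
Read 'a': {s0, s1, s2, s3, s4, s5, s6, s7, s8} → {s0, s1, s2, s3, s4, s5, s6, s7, s8}.
Read 'a': {s0, s1, s2, s3, s4, s5, s6, s7, s8} → {s0, s1, s2, s3, s4, s5, s6, s7, s8}.
Read 'a': {s0, s1, s2, s3, s4, s5, s6, s7, s8} → {s0, s1, s2, s3, s4, s5, s6, s7, s8}.
Read 'a': {s0, s1, s2, s3, s4, s5, s6, s7, s8} → {s0, s1, s2, s3, s4, s5, s6, s7, s8}.
Read 'c': {s0, s1, s2, s3, s4, s5, s6, s7, s8} → {s0, s1, s2, s3, s4, s5, s6, s7, s8}.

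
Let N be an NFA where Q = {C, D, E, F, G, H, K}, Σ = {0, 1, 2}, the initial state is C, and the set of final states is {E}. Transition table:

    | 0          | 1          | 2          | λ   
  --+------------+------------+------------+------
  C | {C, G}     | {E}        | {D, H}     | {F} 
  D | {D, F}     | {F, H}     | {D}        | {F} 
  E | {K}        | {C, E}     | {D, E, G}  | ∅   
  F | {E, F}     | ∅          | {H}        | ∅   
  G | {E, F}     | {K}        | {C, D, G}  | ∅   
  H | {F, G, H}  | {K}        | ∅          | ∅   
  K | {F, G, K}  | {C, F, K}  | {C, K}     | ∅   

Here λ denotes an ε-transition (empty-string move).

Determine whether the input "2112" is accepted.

No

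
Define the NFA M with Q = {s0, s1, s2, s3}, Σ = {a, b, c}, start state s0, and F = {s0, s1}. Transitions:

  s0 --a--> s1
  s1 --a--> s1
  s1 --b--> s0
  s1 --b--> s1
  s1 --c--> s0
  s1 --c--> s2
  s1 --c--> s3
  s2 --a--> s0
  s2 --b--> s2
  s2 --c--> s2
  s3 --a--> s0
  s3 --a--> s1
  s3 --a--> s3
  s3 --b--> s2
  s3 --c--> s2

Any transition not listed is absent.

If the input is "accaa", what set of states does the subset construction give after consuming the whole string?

Start in {s0}.
Read 'a': {s0} → {s1}.
Read 'c': {s1} → {s0, s2, s3}.
Read 'c': {s0, s2, s3} → {s2}.
Read 'a': {s2} → {s0}.
Read 'a': {s0} → {s1}.

{s1}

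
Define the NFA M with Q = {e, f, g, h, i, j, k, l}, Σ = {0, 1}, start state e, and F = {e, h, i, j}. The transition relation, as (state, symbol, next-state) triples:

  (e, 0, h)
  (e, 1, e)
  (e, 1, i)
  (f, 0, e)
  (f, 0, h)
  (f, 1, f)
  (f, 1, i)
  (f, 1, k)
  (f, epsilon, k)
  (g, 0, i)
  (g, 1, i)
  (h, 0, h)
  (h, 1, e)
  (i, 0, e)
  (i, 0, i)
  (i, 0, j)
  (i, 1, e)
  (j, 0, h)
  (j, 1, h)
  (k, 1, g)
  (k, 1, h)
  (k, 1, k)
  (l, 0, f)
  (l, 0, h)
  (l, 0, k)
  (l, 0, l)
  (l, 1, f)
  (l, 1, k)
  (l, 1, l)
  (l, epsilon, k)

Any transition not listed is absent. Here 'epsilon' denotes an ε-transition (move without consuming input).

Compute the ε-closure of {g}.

Begin with {g}.
No ε-moves leave this set, so the closure equals the set itself.

{g}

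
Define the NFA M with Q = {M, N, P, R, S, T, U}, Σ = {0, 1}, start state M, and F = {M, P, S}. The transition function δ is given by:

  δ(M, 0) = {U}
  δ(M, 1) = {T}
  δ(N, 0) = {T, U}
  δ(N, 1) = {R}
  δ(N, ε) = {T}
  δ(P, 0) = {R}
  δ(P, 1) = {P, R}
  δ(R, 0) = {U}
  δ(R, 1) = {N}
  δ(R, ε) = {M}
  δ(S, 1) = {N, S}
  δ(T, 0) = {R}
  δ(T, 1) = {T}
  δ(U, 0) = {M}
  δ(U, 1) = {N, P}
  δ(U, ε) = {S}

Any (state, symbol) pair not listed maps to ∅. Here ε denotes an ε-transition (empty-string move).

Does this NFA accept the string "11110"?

Start in {M}.
Read '1': M→{T}; now {T}.
Read '1': T→{T}; now {T}.
Read '1': T→{T}; now {T}.
Read '1': T→{T}; now {T}.
Read '0': T→{R}; union {R}; ε-closure = {M, R}.
The final set {M, R} contains the accepting state M.

Yes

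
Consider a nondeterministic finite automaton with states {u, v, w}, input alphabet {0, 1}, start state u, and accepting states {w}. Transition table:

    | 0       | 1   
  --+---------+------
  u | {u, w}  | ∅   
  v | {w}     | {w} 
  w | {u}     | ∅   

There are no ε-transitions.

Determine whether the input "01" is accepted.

No

Start in {u}.
Read '0': u→{u, w}; now {u, w}.
Read '1': u→∅, w→∅; now ∅.
The final set ∅ contains no accepting state.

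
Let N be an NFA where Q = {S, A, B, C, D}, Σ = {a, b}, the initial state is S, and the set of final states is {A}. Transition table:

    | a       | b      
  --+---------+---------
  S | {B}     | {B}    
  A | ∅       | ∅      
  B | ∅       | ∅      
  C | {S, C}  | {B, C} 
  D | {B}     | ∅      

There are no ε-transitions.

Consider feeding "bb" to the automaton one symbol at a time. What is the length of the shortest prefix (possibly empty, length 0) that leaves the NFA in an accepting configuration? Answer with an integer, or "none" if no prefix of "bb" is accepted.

Start in {S}.
Read 'b': S→{B}; now {B}.
Read 'b': B→∅; now ∅.
No reachable set along the way intersects F.

none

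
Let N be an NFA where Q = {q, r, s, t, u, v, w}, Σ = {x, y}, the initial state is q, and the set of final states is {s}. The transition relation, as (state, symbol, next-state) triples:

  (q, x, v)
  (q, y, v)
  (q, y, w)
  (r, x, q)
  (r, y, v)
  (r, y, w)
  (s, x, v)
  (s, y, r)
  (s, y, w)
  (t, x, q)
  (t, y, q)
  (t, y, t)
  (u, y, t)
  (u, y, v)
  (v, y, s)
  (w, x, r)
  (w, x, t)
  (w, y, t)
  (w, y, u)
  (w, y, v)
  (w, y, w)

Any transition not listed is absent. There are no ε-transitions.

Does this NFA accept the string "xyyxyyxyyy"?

Start in {q}.
Read 'x': q→{v}; now {v}.
Read 'y': v→{s}; now {s}.
Read 'y': s→{r, w}; now {r, w}.
Read 'x': r→{q}, w→{r, t}; now {q, r, t}.
Read 'y': q→{v, w}, r→{v, w}, t→{q, t}; now {q, t, v, w}.
Read 'y': q→{v, w}, t→{q, t}, v→{s}, w→{t, u, v, w}; now {q, s, t, u, v, w}.
Read 'x': q→{v}, s→{v}, t→{q}, u→∅, v→∅, w→{r, t}; now {q, r, t, v}.
Read 'y': q→{v, w}, r→{v, w}, t→{q, t}, v→{s}; now {q, s, t, v, w}.
Read 'y': q→{v, w}, s→{r, w}, t→{q, t}, v→{s}, w→{t, u, v, w}; now {q, r, s, t, u, v, w}.
Read 'y': q→{v, w}, r→{v, w}, s→{r, w}, t→{q, t}, u→{t, v}, v→{s}, w→{t, u, v, w}; now {q, r, s, t, u, v, w}.
The final set {q, r, s, t, u, v, w} contains the accepting state s.

Yes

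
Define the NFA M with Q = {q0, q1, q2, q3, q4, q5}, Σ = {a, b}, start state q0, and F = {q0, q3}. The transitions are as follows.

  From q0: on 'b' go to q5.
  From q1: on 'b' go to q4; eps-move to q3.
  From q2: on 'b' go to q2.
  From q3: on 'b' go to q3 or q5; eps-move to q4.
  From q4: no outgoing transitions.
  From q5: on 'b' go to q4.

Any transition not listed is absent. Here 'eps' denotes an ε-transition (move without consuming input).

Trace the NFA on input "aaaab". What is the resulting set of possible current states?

Start in {q0}.
Read 'a': {q0} → ∅.
The set is empty and remains empty for the remaining 4 symbols.

∅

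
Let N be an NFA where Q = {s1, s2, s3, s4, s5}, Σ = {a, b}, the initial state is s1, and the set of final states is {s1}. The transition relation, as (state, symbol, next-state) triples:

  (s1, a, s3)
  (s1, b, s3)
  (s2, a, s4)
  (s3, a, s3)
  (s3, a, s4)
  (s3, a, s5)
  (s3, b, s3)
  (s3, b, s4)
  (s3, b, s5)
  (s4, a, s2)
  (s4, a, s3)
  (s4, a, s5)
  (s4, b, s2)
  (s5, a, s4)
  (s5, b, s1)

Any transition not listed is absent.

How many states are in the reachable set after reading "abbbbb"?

Start in {s1}.
Read 'a': s1→{s3}; now {s3}.
Read 'b': s3→{s3, s4, s5}; now {s3, s4, s5}.
Read 'b': s3→{s3, s4, s5}, s4→{s2}, s5→{s1}; now {s1, s2, s3, s4, s5}.
Read 'b': s1→{s3}, s2→∅, s3→{s3, s4, s5}, s4→{s2}, s5→{s1}; now {s1, s2, s3, s4, s5}.
Read 'b': s1→{s3}, s2→∅, s3→{s3, s4, s5}, s4→{s2}, s5→{s1}; now {s1, s2, s3, s4, s5}.
Read 'b': s1→{s3}, s2→∅, s3→{s3, s4, s5}, s4→{s2}, s5→{s1}; now {s1, s2, s3, s4, s5}.
That set has 5 states.

5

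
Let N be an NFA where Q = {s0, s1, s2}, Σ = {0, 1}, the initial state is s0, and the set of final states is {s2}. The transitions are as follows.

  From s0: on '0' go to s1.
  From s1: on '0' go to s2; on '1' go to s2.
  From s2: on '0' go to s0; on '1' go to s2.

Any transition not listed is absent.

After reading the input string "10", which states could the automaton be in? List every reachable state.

∅

Start in {s0}.
Read '1': s0→∅; now ∅.
The set is empty and remains empty for the remaining 1 symbol.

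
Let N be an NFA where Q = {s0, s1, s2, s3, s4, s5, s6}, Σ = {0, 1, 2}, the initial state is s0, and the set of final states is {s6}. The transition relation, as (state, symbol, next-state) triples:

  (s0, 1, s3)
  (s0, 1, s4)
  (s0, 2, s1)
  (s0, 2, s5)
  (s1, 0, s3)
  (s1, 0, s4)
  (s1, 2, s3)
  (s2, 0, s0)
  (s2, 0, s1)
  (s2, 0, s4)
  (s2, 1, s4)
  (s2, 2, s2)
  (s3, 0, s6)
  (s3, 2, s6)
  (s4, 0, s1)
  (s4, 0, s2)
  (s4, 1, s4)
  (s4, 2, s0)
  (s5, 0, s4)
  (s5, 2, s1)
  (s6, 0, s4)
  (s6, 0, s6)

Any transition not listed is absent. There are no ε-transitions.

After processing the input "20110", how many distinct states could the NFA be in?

2

Start in {s0}.
Read '2': s0→{s1, s5}; now {s1, s5}.
Read '0': s1→{s3, s4}, s5→{s4}; now {s3, s4}.
Read '1': s3→∅, s4→{s4}; now {s4}.
Read '1': s4→{s4}; now {s4}.
Read '0': s4→{s1, s2}; now {s1, s2}.
That set has 2 states.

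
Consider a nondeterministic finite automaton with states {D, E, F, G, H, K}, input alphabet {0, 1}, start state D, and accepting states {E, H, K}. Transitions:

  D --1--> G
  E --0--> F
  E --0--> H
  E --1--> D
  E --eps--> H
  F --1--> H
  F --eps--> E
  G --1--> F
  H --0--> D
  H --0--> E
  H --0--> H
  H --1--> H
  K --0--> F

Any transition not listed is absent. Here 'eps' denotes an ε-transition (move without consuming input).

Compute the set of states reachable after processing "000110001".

∅

Start in {D}.
Read '0': D→∅; now ∅.
The set is empty and remains empty for the remaining 8 symbols.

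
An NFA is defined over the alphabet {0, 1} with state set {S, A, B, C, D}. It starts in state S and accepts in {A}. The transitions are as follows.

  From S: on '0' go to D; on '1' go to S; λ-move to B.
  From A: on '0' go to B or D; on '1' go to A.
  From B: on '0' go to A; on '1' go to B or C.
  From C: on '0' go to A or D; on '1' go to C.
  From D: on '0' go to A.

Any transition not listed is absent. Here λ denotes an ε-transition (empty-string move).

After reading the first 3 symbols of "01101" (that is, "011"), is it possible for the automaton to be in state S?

Start: ε-closure({S}) = {S, B}.
Read '0': {S, B} → {A, D}.
Read '1': {A, D} → {A}.
Read '1': {A} → {A}.
State S is not in {A}.

No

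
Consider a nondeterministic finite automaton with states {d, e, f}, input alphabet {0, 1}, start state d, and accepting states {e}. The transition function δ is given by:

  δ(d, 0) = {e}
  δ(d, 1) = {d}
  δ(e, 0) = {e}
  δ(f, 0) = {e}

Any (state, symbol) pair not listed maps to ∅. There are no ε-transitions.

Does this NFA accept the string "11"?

Start in {d}.
Read '1': {d} → {d}.
Read '1': {d} → {d}.
The final set {d} contains no accepting state.

No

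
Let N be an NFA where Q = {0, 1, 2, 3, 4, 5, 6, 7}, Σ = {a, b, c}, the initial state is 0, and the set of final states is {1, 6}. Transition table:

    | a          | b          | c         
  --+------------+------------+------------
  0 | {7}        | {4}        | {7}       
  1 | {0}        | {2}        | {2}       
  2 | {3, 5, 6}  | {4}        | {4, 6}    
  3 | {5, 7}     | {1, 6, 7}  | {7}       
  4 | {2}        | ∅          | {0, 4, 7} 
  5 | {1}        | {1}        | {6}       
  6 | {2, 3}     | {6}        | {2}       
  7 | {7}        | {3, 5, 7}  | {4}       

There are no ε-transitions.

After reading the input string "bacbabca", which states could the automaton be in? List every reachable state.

{2, 3, 5, 6, 7}

Start in {0}.
Read 'b': 0→{4}; now {4}.
Read 'a': 4→{2}; now {2}.
Read 'c': 2→{4, 6}; now {4, 6}.
Read 'b': 4→∅, 6→{6}; now {6}.
Read 'a': 6→{2, 3}; now {2, 3}.
Read 'b': 2→{4}, 3→{1, 6, 7}; now {1, 4, 6, 7}.
Read 'c': 1→{2}, 4→{0, 4, 7}, 6→{2}, 7→{4}; now {0, 2, 4, 7}.
Read 'a': 0→{7}, 2→{3, 5, 6}, 4→{2}, 7→{7}; now {2, 3, 5, 6, 7}.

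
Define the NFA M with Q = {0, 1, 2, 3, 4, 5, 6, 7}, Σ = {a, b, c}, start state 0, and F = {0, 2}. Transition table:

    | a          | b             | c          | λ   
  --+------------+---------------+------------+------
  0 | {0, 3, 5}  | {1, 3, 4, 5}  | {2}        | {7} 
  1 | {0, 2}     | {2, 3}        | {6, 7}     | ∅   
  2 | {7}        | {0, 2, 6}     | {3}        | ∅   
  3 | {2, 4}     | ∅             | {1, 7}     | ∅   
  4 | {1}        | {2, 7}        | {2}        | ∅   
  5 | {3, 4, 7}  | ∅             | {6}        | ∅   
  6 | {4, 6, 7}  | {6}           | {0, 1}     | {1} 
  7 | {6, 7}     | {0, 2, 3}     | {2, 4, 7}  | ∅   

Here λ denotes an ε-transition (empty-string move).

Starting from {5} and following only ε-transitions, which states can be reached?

{5}

Begin with {5}.
No ε-moves leave this set, so the closure equals the set itself.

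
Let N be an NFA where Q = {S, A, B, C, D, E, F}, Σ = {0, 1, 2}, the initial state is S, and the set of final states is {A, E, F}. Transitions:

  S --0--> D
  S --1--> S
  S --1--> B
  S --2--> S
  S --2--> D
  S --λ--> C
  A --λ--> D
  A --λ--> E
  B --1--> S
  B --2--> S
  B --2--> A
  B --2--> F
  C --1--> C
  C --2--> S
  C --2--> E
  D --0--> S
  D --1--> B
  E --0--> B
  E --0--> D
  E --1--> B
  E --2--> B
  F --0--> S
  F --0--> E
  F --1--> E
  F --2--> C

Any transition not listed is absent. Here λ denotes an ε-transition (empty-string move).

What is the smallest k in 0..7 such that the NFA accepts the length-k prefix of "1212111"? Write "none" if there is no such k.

2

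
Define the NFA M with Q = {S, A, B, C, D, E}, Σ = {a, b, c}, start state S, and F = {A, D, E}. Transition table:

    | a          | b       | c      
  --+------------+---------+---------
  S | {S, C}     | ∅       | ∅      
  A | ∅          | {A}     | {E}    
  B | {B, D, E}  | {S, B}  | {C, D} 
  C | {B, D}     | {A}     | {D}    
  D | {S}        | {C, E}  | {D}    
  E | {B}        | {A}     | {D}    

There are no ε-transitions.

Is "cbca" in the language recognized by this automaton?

No

Start in {S}.
Read 'c': S→∅; now ∅.
The set is empty and remains empty for the remaining 3 symbols.
The final set ∅ contains no accepting state.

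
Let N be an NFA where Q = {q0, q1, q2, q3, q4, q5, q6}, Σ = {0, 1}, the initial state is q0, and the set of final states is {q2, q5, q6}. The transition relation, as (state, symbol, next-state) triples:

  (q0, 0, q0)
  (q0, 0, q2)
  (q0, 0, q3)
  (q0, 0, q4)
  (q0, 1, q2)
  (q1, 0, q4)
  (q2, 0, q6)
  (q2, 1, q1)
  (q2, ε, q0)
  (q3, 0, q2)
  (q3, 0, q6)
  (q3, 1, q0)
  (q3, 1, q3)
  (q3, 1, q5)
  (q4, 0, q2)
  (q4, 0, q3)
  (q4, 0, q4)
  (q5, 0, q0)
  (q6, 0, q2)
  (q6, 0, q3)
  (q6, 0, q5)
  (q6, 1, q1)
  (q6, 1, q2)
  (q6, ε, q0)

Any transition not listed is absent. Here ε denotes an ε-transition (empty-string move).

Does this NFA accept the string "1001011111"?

Start in {q0}.
Read '1': {q0} → {q0, q2}.
Read '0': {q0, q2} → {q0, q2, q3, q4, q6}.
Read '0': {q0, q2, q3, q4, q6} → {q0, q2, q3, q4, q5, q6}.
Read '1': {q0, q2, q3, q4, q5, q6} → {q0, q1, q2, q3, q5}.
Read '0': {q0, q1, q2, q3, q5} → {q0, q2, q3, q4, q6}.
Read '1': {q0, q2, q3, q4, q6} → {q0, q1, q2, q3, q5}.
Read '1': {q0, q1, q2, q3, q5} → {q0, q1, q2, q3, q5}.
Read '1': {q0, q1, q2, q3, q5} → {q0, q1, q2, q3, q5}.
Read '1': {q0, q1, q2, q3, q5} → {q0, q1, q2, q3, q5}.
Read '1': {q0, q1, q2, q3, q5} → {q0, q1, q2, q3, q5}.
The final set {q0, q1, q2, q3, q5} contains the accepting states q2, q5.

Yes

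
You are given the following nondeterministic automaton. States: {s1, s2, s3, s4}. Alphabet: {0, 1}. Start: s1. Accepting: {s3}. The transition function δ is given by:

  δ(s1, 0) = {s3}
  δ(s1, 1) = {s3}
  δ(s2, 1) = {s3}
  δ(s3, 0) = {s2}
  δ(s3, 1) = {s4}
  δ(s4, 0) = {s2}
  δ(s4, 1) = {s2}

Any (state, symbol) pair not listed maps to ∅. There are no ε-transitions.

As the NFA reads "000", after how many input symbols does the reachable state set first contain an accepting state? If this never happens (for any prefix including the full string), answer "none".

1

Start in {s1}.
Read '0': {s1} → {s3}.
None of the earlier sets intersect F, but {s3} does.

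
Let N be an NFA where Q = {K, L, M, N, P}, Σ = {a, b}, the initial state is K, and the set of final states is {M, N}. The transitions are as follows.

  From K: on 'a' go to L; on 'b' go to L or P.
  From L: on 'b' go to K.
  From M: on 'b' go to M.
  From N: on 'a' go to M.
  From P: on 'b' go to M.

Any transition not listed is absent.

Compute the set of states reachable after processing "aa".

Start in {K}.
Read 'a': K→{L}; now {L}.
Read 'a': L→∅; now ∅.

∅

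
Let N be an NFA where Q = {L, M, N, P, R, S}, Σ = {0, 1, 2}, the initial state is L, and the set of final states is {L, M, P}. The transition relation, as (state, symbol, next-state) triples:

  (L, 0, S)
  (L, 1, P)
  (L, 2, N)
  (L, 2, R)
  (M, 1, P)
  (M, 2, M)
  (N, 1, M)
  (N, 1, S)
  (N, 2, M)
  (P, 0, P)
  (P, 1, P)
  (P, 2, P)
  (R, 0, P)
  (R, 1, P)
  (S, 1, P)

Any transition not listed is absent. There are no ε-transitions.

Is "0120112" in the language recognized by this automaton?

Start in {L}.
Read '0': L→{S}; now {S}.
Read '1': S→{P}; now {P}.
Read '2': P→{P}; now {P}.
Read '0': P→{P}; now {P}.
Read '1': P→{P}; now {P}.
Read '1': P→{P}; now {P}.
Read '2': P→{P}; now {P}.
The final set {P} contains the accepting state P.

Yes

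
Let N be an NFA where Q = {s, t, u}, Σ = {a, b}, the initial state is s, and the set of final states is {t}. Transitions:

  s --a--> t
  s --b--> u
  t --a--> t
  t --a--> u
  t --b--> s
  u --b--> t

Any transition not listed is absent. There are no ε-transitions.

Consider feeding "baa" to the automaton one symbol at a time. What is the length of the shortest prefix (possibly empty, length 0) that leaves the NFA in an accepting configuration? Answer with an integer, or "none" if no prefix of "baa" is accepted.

none

Start in {s}.
Read 'b': {s} → {u}.
Read 'a': {u} → ∅.
The set is empty and remains empty for the remaining 1 symbol.
No reachable set along the way intersects F.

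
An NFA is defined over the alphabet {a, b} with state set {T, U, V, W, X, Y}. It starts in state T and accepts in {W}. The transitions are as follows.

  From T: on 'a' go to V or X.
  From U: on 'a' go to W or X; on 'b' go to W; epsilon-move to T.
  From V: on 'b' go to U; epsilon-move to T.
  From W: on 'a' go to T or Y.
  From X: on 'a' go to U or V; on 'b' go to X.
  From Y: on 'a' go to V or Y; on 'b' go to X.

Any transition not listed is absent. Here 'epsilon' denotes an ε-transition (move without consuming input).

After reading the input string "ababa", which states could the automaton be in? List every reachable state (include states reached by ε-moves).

Start in {T}.
Read 'a': T→{V, X}; union {V, X}; ε-closure = {T, V, X}.
Read 'b': T→∅, V→{U}, X→{X}; union {U, X}; ε-closure = {T, U, X}.
Read 'a': T→{V, X}, U→{W, X}, X→{U, V}; union {U, V, W, X}; ε-closure = {T, U, V, W, X}.
Read 'b': T→∅, U→{W}, V→{U}, W→∅, X→{X}; union {U, W, X}; ε-closure = {T, U, W, X}.
Read 'a': T→{V, X}, U→{W, X}, W→{T, Y}, X→{U, V}; now {T, U, V, W, X, Y}.

{T, U, V, W, X, Y}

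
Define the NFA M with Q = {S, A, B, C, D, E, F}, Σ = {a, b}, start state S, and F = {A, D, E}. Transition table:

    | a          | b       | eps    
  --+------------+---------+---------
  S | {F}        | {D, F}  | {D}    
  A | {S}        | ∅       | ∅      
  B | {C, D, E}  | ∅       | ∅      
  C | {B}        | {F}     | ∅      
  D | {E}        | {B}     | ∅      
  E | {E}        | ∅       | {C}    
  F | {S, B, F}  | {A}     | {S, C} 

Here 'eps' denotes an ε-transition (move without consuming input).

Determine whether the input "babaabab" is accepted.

Yes

Start: ε-closure({S}) = {S, D}.
Read 'b': {S, D} → {S, B, C, D, F}.
Read 'a': {S, B, C, D, F} → {S, B, C, D, E, F}.
Read 'b': {S, B, C, D, E, F} → {S, A, B, C, D, F}.
Read 'a': {S, A, B, C, D, F} → {S, B, C, D, E, F}.
Read 'a': {S, B, C, D, E, F} → {S, B, C, D, E, F}.
Read 'b': {S, B, C, D, E, F} → {S, A, B, C, D, F}.
Read 'a': {S, A, B, C, D, F} → {S, B, C, D, E, F}.
Read 'b': {S, B, C, D, E, F} → {S, A, B, C, D, F}.
The final set {S, A, B, C, D, F} contains the accepting states A, D.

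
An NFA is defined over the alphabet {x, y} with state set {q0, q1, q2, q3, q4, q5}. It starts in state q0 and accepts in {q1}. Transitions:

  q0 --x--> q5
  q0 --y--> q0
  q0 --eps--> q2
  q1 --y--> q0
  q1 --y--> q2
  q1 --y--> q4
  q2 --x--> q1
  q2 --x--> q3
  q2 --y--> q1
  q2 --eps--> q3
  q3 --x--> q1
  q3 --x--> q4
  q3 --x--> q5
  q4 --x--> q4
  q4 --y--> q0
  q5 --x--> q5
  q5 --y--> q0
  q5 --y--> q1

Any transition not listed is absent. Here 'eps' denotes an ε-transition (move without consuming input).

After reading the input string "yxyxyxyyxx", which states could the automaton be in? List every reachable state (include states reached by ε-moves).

{q1, q4, q5}

Start: ε-closure({q0}) = {q0, q2, q3}.
Read 'y': {q0, q2, q3} → {q0, q1, q2, q3}.
Read 'x': {q0, q1, q2, q3} → {q1, q3, q4, q5}.
Read 'y': {q1, q3, q4, q5} → {q0, q1, q2, q3, q4}.
Read 'x': {q0, q1, q2, q3, q4} → {q1, q3, q4, q5}.
Read 'y': {q1, q3, q4, q5} → {q0, q1, q2, q3, q4}.
Read 'x': {q0, q1, q2, q3, q4} → {q1, q3, q4, q5}.
Read 'y': {q1, q3, q4, q5} → {q0, q1, q2, q3, q4}.
Read 'y': {q0, q1, q2, q3, q4} → {q0, q1, q2, q3, q4}.
Read 'x': {q0, q1, q2, q3, q4} → {q1, q3, q4, q5}.
Read 'x': {q1, q3, q4, q5} → {q1, q4, q5}.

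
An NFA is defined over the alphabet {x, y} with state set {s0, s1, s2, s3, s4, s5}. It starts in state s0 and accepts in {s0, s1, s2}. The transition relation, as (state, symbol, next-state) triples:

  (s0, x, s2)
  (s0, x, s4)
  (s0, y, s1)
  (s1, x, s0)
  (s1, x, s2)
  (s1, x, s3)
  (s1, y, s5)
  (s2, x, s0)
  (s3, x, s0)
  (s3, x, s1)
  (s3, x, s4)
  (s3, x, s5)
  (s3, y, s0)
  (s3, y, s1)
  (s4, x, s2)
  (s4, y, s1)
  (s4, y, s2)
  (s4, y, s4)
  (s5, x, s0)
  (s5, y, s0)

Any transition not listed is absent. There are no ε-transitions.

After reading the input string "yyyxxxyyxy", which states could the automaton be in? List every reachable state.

{s0, s1}

Start in {s0}.
Read 'y': s0→{s1}; now {s1}.
Read 'y': s1→{s5}; now {s5}.
Read 'y': s5→{s0}; now {s0}.
Read 'x': s0→{s2, s4}; now {s2, s4}.
Read 'x': s2→{s0}, s4→{s2}; now {s0, s2}.
Read 'x': s0→{s2, s4}, s2→{s0}; now {s0, s2, s4}.
Read 'y': s0→{s1}, s2→∅, s4→{s1, s2, s4}; now {s1, s2, s4}.
Read 'y': s1→{s5}, s2→∅, s4→{s1, s2, s4}; now {s1, s2, s4, s5}.
Read 'x': s1→{s0, s2, s3}, s2→{s0}, s4→{s2}, s5→{s0}; now {s0, s2, s3}.
Read 'y': s0→{s1}, s2→∅, s3→{s0, s1}; now {s0, s1}.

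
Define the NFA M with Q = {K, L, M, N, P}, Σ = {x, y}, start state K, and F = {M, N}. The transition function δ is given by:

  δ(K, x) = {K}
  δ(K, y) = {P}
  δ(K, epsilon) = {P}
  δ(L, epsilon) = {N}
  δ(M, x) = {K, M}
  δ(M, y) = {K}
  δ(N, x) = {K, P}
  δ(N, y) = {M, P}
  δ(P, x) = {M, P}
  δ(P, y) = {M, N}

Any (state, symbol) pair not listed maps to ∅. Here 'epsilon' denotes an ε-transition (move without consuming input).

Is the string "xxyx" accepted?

Yes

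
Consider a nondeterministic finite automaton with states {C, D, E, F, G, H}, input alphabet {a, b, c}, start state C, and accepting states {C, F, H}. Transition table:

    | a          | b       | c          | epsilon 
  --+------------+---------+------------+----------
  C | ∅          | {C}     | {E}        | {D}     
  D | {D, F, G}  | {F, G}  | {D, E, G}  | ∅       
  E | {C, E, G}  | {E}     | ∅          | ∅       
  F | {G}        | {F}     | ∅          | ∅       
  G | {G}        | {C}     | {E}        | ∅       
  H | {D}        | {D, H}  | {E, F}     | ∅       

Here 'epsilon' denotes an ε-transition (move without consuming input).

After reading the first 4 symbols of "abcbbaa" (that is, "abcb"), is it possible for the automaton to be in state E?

Start: ε-closure({C}) = {C, D}.
Read 'a': {C, D} → {D, F, G}.
Read 'b': {D, F, G} → {C, D, F, G}.
Read 'c': {C, D, F, G} → {D, E, G}.
Read 'b': {D, E, G} → {C, D, E, F, G}.
State E is in {C, D, E, F, G}.

Yes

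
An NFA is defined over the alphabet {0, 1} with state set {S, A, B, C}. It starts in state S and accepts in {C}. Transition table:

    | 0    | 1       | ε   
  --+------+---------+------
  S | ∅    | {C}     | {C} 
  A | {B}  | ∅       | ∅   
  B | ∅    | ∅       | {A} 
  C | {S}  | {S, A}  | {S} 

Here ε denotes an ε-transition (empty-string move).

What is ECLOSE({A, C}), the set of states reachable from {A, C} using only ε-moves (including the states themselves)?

Begin with {A, C}.
ε-move C → S; add S.

{S, A, C}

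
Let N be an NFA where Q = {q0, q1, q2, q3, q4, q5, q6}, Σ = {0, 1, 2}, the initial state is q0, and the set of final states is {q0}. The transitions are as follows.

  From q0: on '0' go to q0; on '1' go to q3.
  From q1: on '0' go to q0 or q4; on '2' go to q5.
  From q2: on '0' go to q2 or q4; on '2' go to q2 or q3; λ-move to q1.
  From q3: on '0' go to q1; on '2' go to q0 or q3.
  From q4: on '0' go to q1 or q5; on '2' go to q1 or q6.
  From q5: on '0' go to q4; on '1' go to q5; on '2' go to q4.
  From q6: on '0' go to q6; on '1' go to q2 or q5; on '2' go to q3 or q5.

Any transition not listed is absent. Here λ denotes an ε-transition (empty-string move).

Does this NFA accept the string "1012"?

Start in {q0}.
Read '1': q0→{q3}; now {q3}.
Read '0': q3→{q1}; now {q1}.
Read '1': q1→∅; now ∅.
The set is empty and remains empty for the remaining 1 symbol.
The final set ∅ contains no accepting state.

No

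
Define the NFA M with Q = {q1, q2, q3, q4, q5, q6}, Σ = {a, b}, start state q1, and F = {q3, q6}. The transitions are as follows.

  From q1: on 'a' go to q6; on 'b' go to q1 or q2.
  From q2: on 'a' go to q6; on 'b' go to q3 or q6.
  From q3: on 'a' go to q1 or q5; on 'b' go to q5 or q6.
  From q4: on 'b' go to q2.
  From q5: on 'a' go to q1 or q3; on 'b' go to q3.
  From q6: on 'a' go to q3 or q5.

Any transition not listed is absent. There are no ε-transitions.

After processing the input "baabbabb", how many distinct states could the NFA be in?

Start in {q1}.
Read 'b': q1→{q1, q2}; now {q1, q2}.
Read 'a': q1→{q6}, q2→{q6}; now {q6}.
Read 'a': q6→{q3, q5}; now {q3, q5}.
Read 'b': q3→{q5, q6}, q5→{q3}; now {q3, q5, q6}.
Read 'b': q3→{q5, q6}, q5→{q3}, q6→∅; now {q3, q5, q6}.
Read 'a': q3→{q1, q5}, q5→{q1, q3}, q6→{q3, q5}; now {q1, q3, q5}.
Read 'b': q1→{q1, q2}, q3→{q5, q6}, q5→{q3}; now {q1, q2, q3, q5, q6}.
Read 'b': q1→{q1, q2}, q2→{q3, q6}, q3→{q5, q6}, q5→{q3}, q6→∅; now {q1, q2, q3, q5, q6}.
That set has 5 states.

5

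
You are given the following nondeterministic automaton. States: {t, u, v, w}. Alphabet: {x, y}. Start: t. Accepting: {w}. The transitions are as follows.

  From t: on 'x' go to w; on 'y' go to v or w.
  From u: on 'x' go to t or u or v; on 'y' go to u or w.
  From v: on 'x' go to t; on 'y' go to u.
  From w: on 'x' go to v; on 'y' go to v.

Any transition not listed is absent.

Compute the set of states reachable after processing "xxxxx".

Start in {t}.
Read 'x': t→{w}; now {w}.
Read 'x': w→{v}; now {v}.
Read 'x': v→{t}; now {t}.
Read 'x': t→{w}; now {w}.
Read 'x': w→{v}; now {v}.

{v}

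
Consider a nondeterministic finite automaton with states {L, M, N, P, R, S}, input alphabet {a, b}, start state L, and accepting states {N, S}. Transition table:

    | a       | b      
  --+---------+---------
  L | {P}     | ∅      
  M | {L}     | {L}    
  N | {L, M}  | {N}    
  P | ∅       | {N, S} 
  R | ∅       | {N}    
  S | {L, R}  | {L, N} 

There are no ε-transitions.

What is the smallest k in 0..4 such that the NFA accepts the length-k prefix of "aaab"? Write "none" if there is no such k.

none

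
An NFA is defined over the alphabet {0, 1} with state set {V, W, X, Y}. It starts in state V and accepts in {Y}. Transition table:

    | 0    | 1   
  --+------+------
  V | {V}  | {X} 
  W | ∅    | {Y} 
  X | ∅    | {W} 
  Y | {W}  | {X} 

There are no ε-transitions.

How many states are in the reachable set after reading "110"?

Start in {V}.
Read '1': V→{X}; now {X}.
Read '1': X→{W}; now {W}.
Read '0': W→∅; now ∅.
That set has 0 states.

0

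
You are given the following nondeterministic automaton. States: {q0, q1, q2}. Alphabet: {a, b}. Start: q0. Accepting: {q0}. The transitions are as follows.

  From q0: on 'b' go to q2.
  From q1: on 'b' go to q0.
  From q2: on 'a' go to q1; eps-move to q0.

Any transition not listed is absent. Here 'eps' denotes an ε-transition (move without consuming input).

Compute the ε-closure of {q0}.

Begin with {q0}.
No ε-moves leave this set, so the closure equals the set itself.

{q0}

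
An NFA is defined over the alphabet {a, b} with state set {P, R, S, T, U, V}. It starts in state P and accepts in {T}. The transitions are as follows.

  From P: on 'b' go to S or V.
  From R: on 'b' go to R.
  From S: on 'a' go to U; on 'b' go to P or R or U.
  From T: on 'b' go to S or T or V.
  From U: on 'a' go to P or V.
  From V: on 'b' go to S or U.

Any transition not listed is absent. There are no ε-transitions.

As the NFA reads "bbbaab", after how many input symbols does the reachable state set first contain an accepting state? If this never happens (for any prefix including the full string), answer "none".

none

Start in {P}.
Read 'b': P→{S, V}; now {S, V}.
Read 'b': S→{P, R, U}, V→{S, U}; now {P, R, S, U}.
Read 'b': P→{S, V}, R→{R}, S→{P, R, U}, U→∅; now {P, R, S, U, V}.
Read 'a': P→∅, R→∅, S→{U}, U→{P, V}, V→∅; now {P, U, V}.
Read 'a': P→∅, U→{P, V}, V→∅; now {P, V}.
Read 'b': P→{S, V}, V→{S, U}; now {S, U, V}.
No reachable set along the way intersects F.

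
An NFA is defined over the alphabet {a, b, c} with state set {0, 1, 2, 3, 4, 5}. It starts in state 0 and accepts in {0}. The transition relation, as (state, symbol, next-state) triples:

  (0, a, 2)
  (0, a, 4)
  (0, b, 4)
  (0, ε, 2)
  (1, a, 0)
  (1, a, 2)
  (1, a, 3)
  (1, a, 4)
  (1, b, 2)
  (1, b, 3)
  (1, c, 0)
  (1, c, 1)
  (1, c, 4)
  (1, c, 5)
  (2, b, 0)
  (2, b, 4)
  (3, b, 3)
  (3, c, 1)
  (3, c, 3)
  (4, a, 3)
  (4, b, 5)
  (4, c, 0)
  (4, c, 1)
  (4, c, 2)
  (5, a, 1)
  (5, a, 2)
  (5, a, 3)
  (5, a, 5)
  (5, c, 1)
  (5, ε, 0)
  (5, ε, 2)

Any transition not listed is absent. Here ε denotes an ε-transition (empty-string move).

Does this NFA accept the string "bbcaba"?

Yes

Start: ε-closure({0}) = {0, 2}.
Read 'b': {0, 2} → {0, 2, 4}.
Read 'b': {0, 2, 4} → {0, 2, 4, 5}.
Read 'c': {0, 2, 4, 5} → {0, 1, 2}.
Read 'a': {0, 1, 2} → {0, 2, 3, 4}.
Read 'b': {0, 2, 3, 4} → {0, 2, 3, 4, 5}.
Read 'a': {0, 2, 3, 4, 5} → {0, 1, 2, 3, 4, 5}.
The final set {0, 1, 2, 3, 4, 5} contains the accepting state 0.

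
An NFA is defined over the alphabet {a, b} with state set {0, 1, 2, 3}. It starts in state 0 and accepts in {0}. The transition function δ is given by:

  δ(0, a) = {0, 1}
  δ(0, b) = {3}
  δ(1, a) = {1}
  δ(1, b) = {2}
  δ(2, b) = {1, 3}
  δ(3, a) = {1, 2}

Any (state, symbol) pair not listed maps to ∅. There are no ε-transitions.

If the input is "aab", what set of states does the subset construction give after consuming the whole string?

Start in {0}.
Read 'a': {0} → {0, 1}.
Read 'a': {0, 1} → {0, 1}.
Read 'b': {0, 1} → {2, 3}.

{2, 3}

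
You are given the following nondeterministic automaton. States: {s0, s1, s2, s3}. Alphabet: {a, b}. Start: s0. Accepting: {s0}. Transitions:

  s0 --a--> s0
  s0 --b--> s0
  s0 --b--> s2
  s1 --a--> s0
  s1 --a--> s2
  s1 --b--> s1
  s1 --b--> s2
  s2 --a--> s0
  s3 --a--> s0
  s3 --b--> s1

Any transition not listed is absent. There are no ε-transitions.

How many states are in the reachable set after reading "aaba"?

1

Start in {s0}.
Read 'a': {s0} → {s0}.
Read 'a': {s0} → {s0}.
Read 'b': {s0} → {s0, s2}.
Read 'a': {s0, s2} → {s0}.
That set has 1 state.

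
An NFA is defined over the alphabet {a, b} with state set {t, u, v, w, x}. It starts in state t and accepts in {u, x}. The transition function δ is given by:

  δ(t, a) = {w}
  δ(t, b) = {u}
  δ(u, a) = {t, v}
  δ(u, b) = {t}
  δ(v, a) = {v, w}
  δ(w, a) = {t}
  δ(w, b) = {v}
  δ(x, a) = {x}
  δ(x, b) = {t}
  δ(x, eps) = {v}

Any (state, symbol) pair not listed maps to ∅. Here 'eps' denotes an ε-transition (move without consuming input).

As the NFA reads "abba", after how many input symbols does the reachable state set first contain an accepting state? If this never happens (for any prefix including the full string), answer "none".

Start in {t}.
Read 'a': {t} → {w}.
Read 'b': {w} → {v}.
Read 'b': {v} → ∅.
The set is empty and remains empty for the remaining 1 symbol.
No reachable set along the way intersects F.

none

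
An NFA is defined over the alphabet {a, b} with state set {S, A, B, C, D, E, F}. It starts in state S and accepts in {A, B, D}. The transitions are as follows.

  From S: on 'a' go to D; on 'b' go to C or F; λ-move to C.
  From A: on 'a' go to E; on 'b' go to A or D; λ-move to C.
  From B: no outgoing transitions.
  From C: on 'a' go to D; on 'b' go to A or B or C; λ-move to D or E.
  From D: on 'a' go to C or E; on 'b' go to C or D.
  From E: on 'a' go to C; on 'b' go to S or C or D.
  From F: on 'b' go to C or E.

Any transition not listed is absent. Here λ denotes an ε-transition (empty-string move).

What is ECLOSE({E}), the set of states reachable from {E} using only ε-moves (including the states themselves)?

{E}

Begin with {E}.
No ε-moves leave this set, so the closure equals the set itself.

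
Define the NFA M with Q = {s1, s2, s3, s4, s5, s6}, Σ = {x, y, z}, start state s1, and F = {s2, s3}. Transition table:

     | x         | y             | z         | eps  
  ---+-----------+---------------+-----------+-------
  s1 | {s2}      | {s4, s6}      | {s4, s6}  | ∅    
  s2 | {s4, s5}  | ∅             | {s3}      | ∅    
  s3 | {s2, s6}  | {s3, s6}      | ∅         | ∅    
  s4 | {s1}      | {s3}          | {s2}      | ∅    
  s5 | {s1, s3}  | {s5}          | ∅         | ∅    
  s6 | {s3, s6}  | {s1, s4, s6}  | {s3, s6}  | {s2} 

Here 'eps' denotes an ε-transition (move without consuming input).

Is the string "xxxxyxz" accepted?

Yes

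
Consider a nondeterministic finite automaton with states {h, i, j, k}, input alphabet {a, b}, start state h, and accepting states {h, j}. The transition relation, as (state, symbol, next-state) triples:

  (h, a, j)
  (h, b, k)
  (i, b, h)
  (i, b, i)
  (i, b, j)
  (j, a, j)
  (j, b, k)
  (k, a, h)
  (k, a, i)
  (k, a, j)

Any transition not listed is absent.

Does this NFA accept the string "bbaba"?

No

Start in {h}.
Read 'b': h→{k}; now {k}.
Read 'b': k→∅; now ∅.
The set is empty and remains empty for the remaining 3 symbols.
The final set ∅ contains no accepting state.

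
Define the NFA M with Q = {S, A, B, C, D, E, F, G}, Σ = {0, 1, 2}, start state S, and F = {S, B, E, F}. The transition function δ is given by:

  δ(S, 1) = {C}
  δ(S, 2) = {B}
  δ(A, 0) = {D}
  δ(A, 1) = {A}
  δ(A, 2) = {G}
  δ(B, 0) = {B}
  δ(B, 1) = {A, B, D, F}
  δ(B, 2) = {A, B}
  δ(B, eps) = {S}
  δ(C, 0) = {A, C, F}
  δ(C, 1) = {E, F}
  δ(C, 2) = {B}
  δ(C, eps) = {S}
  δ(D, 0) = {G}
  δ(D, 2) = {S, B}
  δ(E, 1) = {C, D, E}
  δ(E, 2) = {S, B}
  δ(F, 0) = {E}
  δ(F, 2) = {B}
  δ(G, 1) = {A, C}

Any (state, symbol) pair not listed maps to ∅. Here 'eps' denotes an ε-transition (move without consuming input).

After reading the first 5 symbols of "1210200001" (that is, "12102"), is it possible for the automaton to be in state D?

No

Start in {S}.
Read '1': S→{C}; union {C}; ε-closure = {S, C}.
Read '2': S→{B}, C→{B}; union {B}; ε-closure = {S, B}.
Read '1': S→{C}, B→{A, B, D, F}; union {A, B, C, D, F}; ε-closure = {S, A, B, C, D, F}.
Read '0': S→∅, A→{D}, B→{B}, C→{A, C, F}, D→{G}, F→{E}; union {A, B, C, D, E, F, G}; ε-closure = {S, A, B, C, D, E, F, G}.
Read '2': S→{B}, A→{G}, B→{A, B}, C→{B}, D→{S, B}, E→{S, B}, F→{B}, G→∅; now {S, A, B, G}.
State D is not in {S, A, B, G}.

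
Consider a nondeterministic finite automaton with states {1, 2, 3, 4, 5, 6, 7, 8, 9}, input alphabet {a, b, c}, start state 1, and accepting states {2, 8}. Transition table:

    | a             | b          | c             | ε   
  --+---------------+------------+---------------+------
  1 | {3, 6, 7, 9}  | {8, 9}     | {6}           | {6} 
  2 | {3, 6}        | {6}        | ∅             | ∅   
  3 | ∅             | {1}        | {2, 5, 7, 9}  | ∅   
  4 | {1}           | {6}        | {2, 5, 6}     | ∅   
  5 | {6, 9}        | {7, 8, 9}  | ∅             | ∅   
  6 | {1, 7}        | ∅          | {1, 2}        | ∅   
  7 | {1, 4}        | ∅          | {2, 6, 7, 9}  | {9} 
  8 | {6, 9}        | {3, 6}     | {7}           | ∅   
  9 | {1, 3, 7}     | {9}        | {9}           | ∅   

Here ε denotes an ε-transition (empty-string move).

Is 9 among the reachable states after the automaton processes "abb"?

Start: ε-closure({1}) = {1, 6}.
Read 'a': 1→{3, 6, 7, 9}, 6→{1, 7}; now {1, 3, 6, 7, 9}.
Read 'b': 1→{8, 9}, 3→{1}, 6→∅, 7→∅, 9→{9}; union {1, 8, 9}; ε-closure = {1, 6, 8, 9}.
Read 'b': 1→{8, 9}, 6→∅, 8→{3, 6}, 9→{9}; now {3, 6, 8, 9}.
State 9 is in {3, 6, 8, 9}.

Yes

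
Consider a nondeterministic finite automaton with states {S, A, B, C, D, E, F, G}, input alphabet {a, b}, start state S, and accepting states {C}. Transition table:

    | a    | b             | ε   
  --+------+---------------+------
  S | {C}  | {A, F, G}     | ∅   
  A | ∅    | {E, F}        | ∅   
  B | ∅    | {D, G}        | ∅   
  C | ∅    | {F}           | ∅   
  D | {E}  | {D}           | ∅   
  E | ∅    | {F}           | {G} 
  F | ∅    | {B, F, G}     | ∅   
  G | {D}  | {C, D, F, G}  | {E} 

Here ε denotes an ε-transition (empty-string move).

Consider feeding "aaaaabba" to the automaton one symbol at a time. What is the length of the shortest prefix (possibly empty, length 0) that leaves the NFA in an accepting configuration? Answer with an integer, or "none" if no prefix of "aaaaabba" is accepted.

1

Start in {S}.
Read 'a': {S} → {C}.
None of the earlier sets intersect F, but {C} does.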